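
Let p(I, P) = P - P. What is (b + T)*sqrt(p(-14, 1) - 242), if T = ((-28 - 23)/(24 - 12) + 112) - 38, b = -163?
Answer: -4103*I*sqrt(2)/4 ≈ -1450.6*I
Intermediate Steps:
p(I, P) = 0
T = 279/4 (T = (-51/12 + 112) - 38 = (-51*1/12 + 112) - 38 = (-17/4 + 112) - 38 = 431/4 - 38 = 279/4 ≈ 69.750)
(b + T)*sqrt(p(-14, 1) - 242) = (-163 + 279/4)*sqrt(0 - 242) = -4103*I*sqrt(2)/4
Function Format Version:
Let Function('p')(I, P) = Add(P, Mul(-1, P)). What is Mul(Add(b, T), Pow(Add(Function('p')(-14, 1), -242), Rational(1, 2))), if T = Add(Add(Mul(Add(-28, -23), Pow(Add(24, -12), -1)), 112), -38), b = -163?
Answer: Mul(Rational(-4103, 4), I, Pow(2, Rational(1, 2))) ≈ Mul(-1450.6, I)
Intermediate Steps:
Function('p')(I, P) = 0
T = Rational(279, 4) (T = Add(Add(Mul(-51, Pow(12, -1)), 112), -38) = Add(Add(Mul(-51, Rational(1, 12)), 112), -38) = Add(Add(Rational(-17, 4), 112), -38) = Add(Rational(431, 4), -38) = Rational(279, 4) ≈ 69.750)
Mul(Add(b, T), Pow(Add(Function('p')(-14, 1), -242), Rational(1, 2))) = Mul(Add(-163, Rational(279, 4)), Pow(Add(0, -242), Rational(1, 2))) = Mul(Rational(-373, 4), Pow(-242, Rational(1, 2))) = Mul(Rational(-373, 4), Mul(11, I, Pow(2, Rational(1, 2)))) = Mul(Rational(-4103, 4), I, Pow(2, Rational(1, 2)))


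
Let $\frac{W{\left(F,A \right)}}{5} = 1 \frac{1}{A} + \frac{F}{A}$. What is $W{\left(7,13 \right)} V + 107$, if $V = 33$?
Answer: $\frac{2711}{13} \approx 208.54$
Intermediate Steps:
$W{\left(F,A \right)} = \frac{5}{A} + \frac{5 F}{A}$ ($W{\left(F,A \right)} = 5 \left(1 \frac{1}{A} + \frac{F}{A}\right) = 5 \left(\frac{1}{A} + \frac{F}{A}\right) = \frac{5}{A} + \frac{5 F}{A}$)
$W{\left(7,13 \right)} V + 107 = \frac{5 \left(1 + 7\right)}{13} \cdot 33 + 107 = 5 \cdot \frac{1}{13} \cdot 8 \cdot 33 + 107 = \frac{40}{13} \cdot 33 + 107 = \frac{1320}{13} + 107 = \frac{2711}{13}$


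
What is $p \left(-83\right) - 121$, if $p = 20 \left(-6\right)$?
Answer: $9839$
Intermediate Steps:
$p = -120$
$p \left(-83\right) - 121 = \left(-120\right) \left(-83\right) - 121 = 9960 - 121 = 9839$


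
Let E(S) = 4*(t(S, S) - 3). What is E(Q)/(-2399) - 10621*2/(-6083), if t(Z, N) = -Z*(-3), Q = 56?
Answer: 46944778/14593117 ≈ 3.2169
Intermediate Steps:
t(Z, N) = 3*Z
E(S) = -12 + 12*S (E(S) = 4*(3*S - 3) = 4*(-3 + 3*S) = -12 + 12*S)
E(Q)/(-2399) - 10621*2/(-6083) = (-12 + 12*56)/(-2399) - 10621*2/(-6083) = (-12 + 672)*(-1/2399) - 21242*(-1/6083) = 660*(-1/2399) + 21242/6083 = -660/2399 + 21242/6083 = 46944778/14593117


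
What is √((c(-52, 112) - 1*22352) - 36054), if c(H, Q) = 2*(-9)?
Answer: 2*I*√14606 ≈ 241.71*I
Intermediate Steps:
c(H, Q) = -18
√((c(-52, 112) - 1*22352) - 36054) = √((-18 - 1*22352) - 36054) = √((-18 - 22352) - 36054) = √(-22370 - 36054) = √(-58424) = 2*I*√14606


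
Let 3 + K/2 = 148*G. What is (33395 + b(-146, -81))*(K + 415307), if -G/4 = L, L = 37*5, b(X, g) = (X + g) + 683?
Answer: 6643631111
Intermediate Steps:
b(X, g) = 683 + X + g
L = 185
G = -740 (G = -4*185 = -740)
K = -219046 (K = -6 + 2*(148*(-740)) = -6 + 2*(-109520) = -6 - 219040 = -219046)
(33395 + b(-146, -81))*(K + 415307) = (33395 + (683 - 146 - 81))*(-219046 + 415307) = (33395 + 456)*196261 = 33851*196261 = 6643631111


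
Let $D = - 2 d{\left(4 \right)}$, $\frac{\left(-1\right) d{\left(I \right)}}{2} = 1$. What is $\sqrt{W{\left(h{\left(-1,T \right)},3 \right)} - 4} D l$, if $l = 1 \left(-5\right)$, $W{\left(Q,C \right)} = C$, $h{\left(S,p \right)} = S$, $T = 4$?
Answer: $- 20 i \approx - 20.0 i$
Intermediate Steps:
$d{\left(I \right)} = -2$ ($d{\left(I \right)} = \left(-2\right) 1 = -2$)
$l = -5$
$D = 4$ ($D = \left(-2\right) \left(-2\right) = 4$)
$\sqrt{W{\left(h{\left(-1,T \right)},3 \right)} - 4} D l = \sqrt{3 - 4} \cdot 4 \left(-5\right) = \sqrt{-1} \cdot 4 \left(-5\right) = i 4 \left(-5\right) = 4 i \left(-5\right) = - 20 i$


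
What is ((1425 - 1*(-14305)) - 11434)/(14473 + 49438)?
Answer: 4296/63911 ≈ 0.067218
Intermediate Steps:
((1425 - 1*(-14305)) - 11434)/(14473 + 49438) = ((1425 + 14305) - 11434)/63911 = (15730 - 11434)*(1/63911) = 4296*(1/63911) = 4296/63911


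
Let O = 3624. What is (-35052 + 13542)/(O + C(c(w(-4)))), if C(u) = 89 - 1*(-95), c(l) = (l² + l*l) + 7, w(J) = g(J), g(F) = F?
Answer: -10755/1904 ≈ -5.6486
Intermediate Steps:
w(J) = J
c(l) = 7 + 2*l² (c(l) = (l² + l²) + 7 = 2*l² + 7 = 7 + 2*l²)
C(u) = 184 (C(u) = 89 + 95 = 184)
(-35052 + 13542)/(O + C(c(w(-4)))) = (-35052 + 13542)/(3624 + 184) = -21510/3808 = -21510*1/3808 = -10755/1904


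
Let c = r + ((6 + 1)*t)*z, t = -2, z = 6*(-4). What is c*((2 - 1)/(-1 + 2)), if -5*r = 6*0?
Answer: 336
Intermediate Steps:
r = 0 (r = -6*0/5 = -⅕*0 = 0)
z = -24
c = 336 (c = 0 + ((6 + 1)*(-2))*(-24) = 0 + (7*(-2))*(-24) = 0 - 14*(-24) = 0 + 336 = 336)
c*((2 - 1)/(-1 + 2)) = 336*((2 - 1)/(-1 + 2)) = 336*(1/1) = 336*(1*1) = 336*1 = 336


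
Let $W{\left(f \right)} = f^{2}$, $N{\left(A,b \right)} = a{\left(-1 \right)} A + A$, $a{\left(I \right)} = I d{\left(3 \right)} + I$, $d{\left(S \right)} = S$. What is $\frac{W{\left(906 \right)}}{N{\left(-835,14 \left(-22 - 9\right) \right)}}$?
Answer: $\frac{273612}{835} \approx 327.68$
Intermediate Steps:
$a{\left(I \right)} = 4 I$ ($a{\left(I \right)} = I 3 + I = 3 I + I = 4 I$)
$N{\left(A,b \right)} = - 3 A$ ($N{\left(A,b \right)} = 4 \left(-1\right) A + A = - 4 A + A = - 3 A$)
$\frac{W{\left(906 \right)}}{N{\left(-835,14 \left(-22 - 9\right) \right)}} = \frac{906^{2}}{\left(-3\right) \left(-835\right)} = \frac{820836}{2505} = 820836 \cdot \frac{1}{2505} = \frac{273612}{835}$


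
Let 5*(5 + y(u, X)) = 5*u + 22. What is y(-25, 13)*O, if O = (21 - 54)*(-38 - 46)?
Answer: -354816/5 ≈ -70963.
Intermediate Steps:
O = 2772 (O = -33*(-84) = 2772)
y(u, X) = -⅗ + u (y(u, X) = -5 + (5*u + 22)/5 = -5 + (22 + 5*u)/5 = -5 + (22/5 + u) = -⅗ + u)
y(-25, 13)*O = (-⅗ - 25)*2772 = -128/5*2772 = -354816/5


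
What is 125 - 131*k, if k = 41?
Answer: -5246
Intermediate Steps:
125 - 131*k = 125 - 131*41 = 125 - 5371 = -5246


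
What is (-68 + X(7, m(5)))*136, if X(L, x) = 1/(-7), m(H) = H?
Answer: -64872/7 ≈ -9267.4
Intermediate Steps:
X(L, x) = -⅐
(-68 + X(7, m(5)))*136 = (-68 - ⅐)*136 = -477/7*136 = -64872/7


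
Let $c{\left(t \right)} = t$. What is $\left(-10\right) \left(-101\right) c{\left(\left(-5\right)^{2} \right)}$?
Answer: $25250$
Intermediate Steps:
$\left(-10\right) \left(-101\right) c{\left(\left(-5\right)^{2} \right)} = \left(-10\right) \left(-101\right) \left(-5\right)^{2} = 1010 \cdot 25 = 25250$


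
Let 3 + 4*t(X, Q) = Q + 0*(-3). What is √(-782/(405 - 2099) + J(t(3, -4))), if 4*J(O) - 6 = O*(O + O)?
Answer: 3*√147266/616 ≈ 1.8689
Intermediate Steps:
t(X, Q) = -¾ + Q/4 (t(X, Q) = -¾ + (Q + 0*(-3))/4 = -¾ + (Q + 0)/4 = -¾ + Q/4)
J(O) = 3/2 + O²/2 (J(O) = 3/2 + (O*(O + O))/4 = 3/2 + (O*(2*O))/4 = 3/2 + (2*O²)/4 = 3/2 + O²/2)
√(-782/(405 - 2099) + J(t(3, -4))) = √(-782/(405 - 2099) + (3/2 + (-¾ + (¼)*(-4))²/2)) = √(-782/(-1694) + (3/2 + (-¾ - 1)²/2)) = √(-782*(-1/1694) + (3/2 + (-7/4)²/2)) = √(391/847 + (3/2 + (½)*(49/16))) = √(391/847 + (3/2 + 49/32)) = √(391/847 + 97/32) = √(94671/27104) = 3*√147266/616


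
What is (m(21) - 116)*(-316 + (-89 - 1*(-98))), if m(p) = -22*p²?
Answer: 3014126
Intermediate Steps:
(m(21) - 116)*(-316 + (-89 - 1*(-98))) = (-22*21² - 116)*(-316 + (-89 - 1*(-98))) = (-22*441 - 116)*(-316 + (-89 + 98)) = (-9702 - 116)*(-316 + 9) = -9818*(-307) = 3014126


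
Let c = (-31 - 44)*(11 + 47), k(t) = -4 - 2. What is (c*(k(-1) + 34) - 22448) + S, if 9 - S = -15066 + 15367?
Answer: -144540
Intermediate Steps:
k(t) = -6
c = -4350 (c = -75*58 = -4350)
S = -292 (S = 9 - (-15066 + 15367) = 9 - 1*301 = 9 - 301 = -292)
(c*(k(-1) + 34) - 22448) + S = (-4350*(-6 + 34) - 22448) - 292 = (-4350*28 - 22448) - 292 = (-121800 - 22448) - 292 = -144248 - 292 = -144540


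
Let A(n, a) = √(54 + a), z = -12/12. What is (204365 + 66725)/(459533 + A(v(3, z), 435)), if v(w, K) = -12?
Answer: 12457480097/21117057760 - 27109*√489/21117057760 ≈ 0.58990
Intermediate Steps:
z = -1 (z = -12*1/12 = -1)
(204365 + 66725)/(459533 + A(v(3, z), 435)) = (204365 + 66725)/(459533 + √(54 + 435)) = 271090/(459533 + √489)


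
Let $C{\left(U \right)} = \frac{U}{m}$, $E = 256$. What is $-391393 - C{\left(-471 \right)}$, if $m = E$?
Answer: $- \frac{100196137}{256} \approx -3.9139 \cdot 10^{5}$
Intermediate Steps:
$m = 256$
$C{\left(U \right)} = \frac{U}{256}$
$-391393 - C{\left(-471 \right)} = -391393 - \frac{1}{256} \left(-471\right) = -391393 - - \frac{471}{256} = -391393 + \frac{471}{256} = - \frac{100196137}{256}$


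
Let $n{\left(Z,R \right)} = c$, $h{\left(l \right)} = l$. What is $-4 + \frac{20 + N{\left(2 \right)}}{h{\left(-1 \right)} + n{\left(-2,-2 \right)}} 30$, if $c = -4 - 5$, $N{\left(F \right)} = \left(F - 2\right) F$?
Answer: $-64$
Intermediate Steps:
$N{\left(F \right)} = F \left(-2 + F\right)$ ($N{\left(F \right)} = \left(-2 + F\right) F = F \left(-2 + F\right)$)
$c = -9$ ($c = -4 - 5 = -9$)
$n{\left(Z,R \right)} = -9$
$-4 + \frac{20 + N{\left(2 \right)}}{h{\left(-1 \right)} + n{\left(-2,-2 \right)}} 30 = -4 + \frac{20 + 2 \left(-2 + 2\right)}{-1 - 9} \cdot 30 = -4 + \frac{20 + 2 \cdot 0}{-10} \cdot 30 = -4 + \left(20 + 0\right) \left(- \frac{1}{10}\right) 30 = -4 + 20 \left(- \frac{1}{10}\right) 30 = -4 - 60 = -64$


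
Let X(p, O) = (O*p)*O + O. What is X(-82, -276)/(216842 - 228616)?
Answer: 3123354/5887 ≈ 530.55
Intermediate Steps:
X(p, O) = O + p*O² (X(p, O) = p*O² + O = O + p*O²)
X(-82, -276)/(216842 - 228616) = (-276*(1 - 276*(-82)))/(216842 - 228616) = -276*(1 + 22632)/(-11774) = -276*22633*(-1/11774) = -6246708*(-1/11774) = 3123354/5887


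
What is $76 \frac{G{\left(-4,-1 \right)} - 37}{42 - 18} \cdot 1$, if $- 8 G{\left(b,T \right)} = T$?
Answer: $- \frac{5605}{48} \approx -116.77$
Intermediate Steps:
$G{\left(b,T \right)} = - \frac{T}{8}$
$76 \frac{G{\left(-4,-1 \right)} - 37}{42 - 18} \cdot 1 = 76 \frac{\left(- \frac{1}{8}\right) \left(-1\right) - 37}{42 - 18} \cdot 1 = 76 \frac{\frac{1}{8} - 37}{24} \cdot 1 = 76 \left(\left(- \frac{295}{8}\right) \frac{1}{24}\right) 1 = 76 \left(- \frac{295}{192}\right) 1 = \left(- \frac{5605}{48}\right) 1 = - \frac{5605}{48}$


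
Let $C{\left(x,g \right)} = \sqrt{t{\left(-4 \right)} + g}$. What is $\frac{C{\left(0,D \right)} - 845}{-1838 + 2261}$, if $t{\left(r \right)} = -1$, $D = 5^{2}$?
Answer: $- \frac{845}{423} + \frac{2 \sqrt{6}}{423} \approx -1.9861$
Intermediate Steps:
$D = 25$
$C{\left(x,g \right)} = \sqrt{-1 + g}$
$\frac{C{\left(0,D \right)} - 845}{-1838 + 2261} = \frac{\sqrt{-1 + 25} - 845}{-1838 + 2261} = \frac{\sqrt{24} - 845}{423} = \left(2 \sqrt{6} - 845\right) \frac{1}{423} = \left(-845 + 2 \sqrt{6}\right) \frac{1}{423} = - \frac{845}{423} + \frac{2 \sqrt{6}}{423}$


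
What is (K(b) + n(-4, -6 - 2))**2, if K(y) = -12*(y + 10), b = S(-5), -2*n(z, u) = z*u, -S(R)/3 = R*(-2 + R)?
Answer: 1263376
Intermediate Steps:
S(R) = -3*R*(-2 + R)
n(z, u) = -u*z/2 (n(z, u) = -z*u/2 = -u*z/2)
b = -105 (b = 3*(-5)*(2 - 1*(-5)) = 3*(-5)*(2 + 5) = 3*(-5)*7 = -105)
K(y) = -120 - 12*y (K(y) = -12*(10 + y) = -120 - 12*y)
(K(b) + n(-4, -6 - 2))**2 = ((-120 - 12*(-105)) - 1/2*(-6 - 2)*(-4))**2 = ((-120 + 1260) - 1/2*(-8)*(-4))**2 = (1140 - 16)**2 = 1124**2 = 1263376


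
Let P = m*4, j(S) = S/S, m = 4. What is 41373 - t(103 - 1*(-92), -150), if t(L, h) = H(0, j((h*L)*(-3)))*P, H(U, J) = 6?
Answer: 41277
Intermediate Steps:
j(S) = 1
P = 16 (P = 4*4 = 16)
t(L, h) = 96 (t(L, h) = 6*16 = 96)
41373 - t(103 - 1*(-92), -150) = 41373 - 1*96 = 41373 - 96 = 41277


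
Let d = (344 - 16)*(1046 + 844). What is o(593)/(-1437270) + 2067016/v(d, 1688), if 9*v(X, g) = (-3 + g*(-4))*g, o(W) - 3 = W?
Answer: -47758101127/29264973105 ≈ -1.6319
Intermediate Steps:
o(W) = 3 + W
d = 619920 (d = 328*1890 = 619920)
v(X, g) = g*(-3 - 4*g)/9 (v(X, g) = ((-3 + g*(-4))*g)/9 = ((-3 - 4*g)*g)/9 = (g*(-3 - 4*g))/9 = g*(-3 - 4*g)/9)
o(593)/(-1437270) + 2067016/v(d, 1688) = (3 + 593)/(-1437270) + 2067016/((-⅑*1688*(3 + 4*1688))) = 596*(-1/1437270) + 2067016/((-⅑*1688*(3 + 6752))) = -298/718635 + 2067016/((-⅑*1688*6755)) = -298/718635 + 2067016/(-11402440/9) = -298/718635 + 2067016*(-9/11402440) = -298/718635 - 332199/203615 = -47758101127/29264973105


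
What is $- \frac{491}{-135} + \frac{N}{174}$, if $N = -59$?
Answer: $\frac{25823}{7830} \approx 3.298$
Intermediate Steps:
$- \frac{491}{-135} + \frac{N}{174} = - \frac{491}{-135} - \frac{59}{174} = \left(-491\right) \left(- \frac{1}{135}\right) - \frac{59}{174} = \frac{491}{135} - \frac{59}{174} = \frac{25823}{7830}$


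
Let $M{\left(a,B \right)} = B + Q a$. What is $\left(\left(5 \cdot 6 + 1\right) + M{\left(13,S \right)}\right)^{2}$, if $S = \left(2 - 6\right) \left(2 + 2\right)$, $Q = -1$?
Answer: $4$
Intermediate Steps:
$S = -16$ ($S = \left(-4\right) 4 = -16$)
$M{\left(a,B \right)} = B - a$
$\left(\left(5 \cdot 6 + 1\right) + M{\left(13,S \right)}\right)^{2} = \left(\left(5 \cdot 6 + 1\right) - 29\right)^{2} = \left(\left(30 + 1\right) - 29\right)^{2} = \left(31 - 29\right)^{2} = 2^{2} = 4$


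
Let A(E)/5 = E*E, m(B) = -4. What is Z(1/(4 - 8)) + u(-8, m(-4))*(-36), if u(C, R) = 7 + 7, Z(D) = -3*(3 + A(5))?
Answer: -888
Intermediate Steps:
A(E) = 5*E² (A(E) = 5*(E*E) = 5*E²)
Z(D) = -384 (Z(D) = -3*(3 + 5*5²) = -3*(3 + 5*25) = -3*(3 + 125) = -3*128 = -384)
u(C, R) = 14
Z(1/(4 - 8)) + u(-8, m(-4))*(-36) = -384 + 14*(-36) = -384 - 504 = -888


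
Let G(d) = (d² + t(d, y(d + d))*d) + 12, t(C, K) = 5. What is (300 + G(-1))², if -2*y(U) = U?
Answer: 94864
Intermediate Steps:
y(U) = -U/2
G(d) = 12 + d² + 5*d (G(d) = (d² + 5*d) + 12 = 12 + d² + 5*d)
(300 + G(-1))² = (300 + (12 + (-1)² + 5*(-1)))² = (300 + (12 + 1 - 5))² = (300 + 8)² = 308² = 94864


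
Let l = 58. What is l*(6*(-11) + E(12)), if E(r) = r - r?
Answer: -3828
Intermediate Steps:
E(r) = 0
l*(6*(-11) + E(12)) = 58*(6*(-11) + 0) = 58*(-66 + 0) = 58*(-66) = -3828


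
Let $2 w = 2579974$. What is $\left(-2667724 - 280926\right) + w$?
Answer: $-1658663$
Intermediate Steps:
$w = 1289987$ ($w = \frac{1}{2} \cdot 2579974 = 1289987$)
$\left(-2667724 - 280926\right) + w = \left(-2667724 - 280926\right) + 1289987 = -2948650 + 1289987 = -1658663$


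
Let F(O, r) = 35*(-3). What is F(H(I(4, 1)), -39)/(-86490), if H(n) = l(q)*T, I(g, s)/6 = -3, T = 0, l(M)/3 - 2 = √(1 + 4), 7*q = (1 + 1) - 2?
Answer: 7/5766 ≈ 0.0012140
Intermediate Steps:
q = 0 (q = ((1 + 1) - 2)/7 = (2 - 2)/7 = (⅐)*0 = 0)
l(M) = 6 + 3*√5 (l(M) = 6 + 3*√(1 + 4) = 6 + 3*√5)
I(g, s) = -18 (I(g, s) = 6*(-3) = -18)
H(n) = 0 (H(n) = (6 + 3*√5)*0 = 0)
F(O, r) = -105
F(H(I(4, 1)), -39)/(-86490) = -105/(-86490) = -105*(-1/86490) = 7/5766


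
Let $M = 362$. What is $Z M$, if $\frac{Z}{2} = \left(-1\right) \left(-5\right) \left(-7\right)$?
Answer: $-25340$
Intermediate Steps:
$Z = -70$ ($Z = 2 \left(-1\right) \left(-5\right) \left(-7\right) = 2 \cdot 5 \left(-7\right) = 2 \left(-35\right) = -70$)
$Z M = \left(-70\right) 362 = -25340$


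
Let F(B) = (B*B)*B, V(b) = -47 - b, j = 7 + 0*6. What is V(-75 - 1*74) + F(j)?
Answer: 445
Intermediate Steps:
j = 7 (j = 7 + 0 = 7)
F(B) = B**3 (F(B) = B**2*B = B**3)
V(-75 - 1*74) + F(j) = (-47 - (-75 - 1*74)) + 7**3 = (-47 - (-75 - 74)) + 343 = (-47 - 1*(-149)) + 343 = (-47 + 149) + 343 = 102 + 343 = 445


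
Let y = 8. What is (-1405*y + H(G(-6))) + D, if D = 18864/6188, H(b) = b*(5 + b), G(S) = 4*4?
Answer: -16863772/1547 ≈ -10901.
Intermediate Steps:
G(S) = 16
D = 4716/1547 (D = 18864*(1/6188) = 4716/1547 ≈ 3.0485)
(-1405*y + H(G(-6))) + D = (-1405*8 + 16*(5 + 16)) + 4716/1547 = (-11240 + 16*21) + 4716/1547 = (-11240 + 336) + 4716/1547 = -10904 + 4716/1547 = -16863772/1547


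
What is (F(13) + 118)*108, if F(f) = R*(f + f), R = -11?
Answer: -18144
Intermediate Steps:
F(f) = -22*f (F(f) = -11*(f + f) = -22*f)
(F(13) + 118)*108 = (-22*13 + 118)*108 = (-286 + 118)*108 = -168*108 = -18144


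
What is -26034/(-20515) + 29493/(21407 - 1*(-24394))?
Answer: 199714681/104400835 ≈ 1.9130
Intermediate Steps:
-26034/(-20515) + 29493/(21407 - 1*(-24394)) = -26034*(-1/20515) + 29493/(21407 + 24394) = 26034/20515 + 29493/45801 = 26034/20515 + 29493*(1/45801) = 26034/20515 + 3277/5089 = 199714681/104400835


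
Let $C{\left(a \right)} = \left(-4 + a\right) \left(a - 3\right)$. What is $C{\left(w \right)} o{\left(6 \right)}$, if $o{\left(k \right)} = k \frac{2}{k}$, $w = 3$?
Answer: $0$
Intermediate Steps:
$o{\left(k \right)} = 2$
$C{\left(a \right)} = \left(-4 + a\right) \left(-3 + a\right)$
$C{\left(w \right)} o{\left(6 \right)} = \left(12 + 3^{2} - 21\right) 2 = \left(12 + 9 - 21\right) 2 = 0 \cdot 2 = 0$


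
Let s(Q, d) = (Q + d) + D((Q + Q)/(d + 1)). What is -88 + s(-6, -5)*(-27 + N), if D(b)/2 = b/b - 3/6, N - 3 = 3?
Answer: 122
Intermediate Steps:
N = 6 (N = 3 + 3 = 6)
D(b) = 1 (D(b) = 2*(b/b - 3/6) = 2*(1 - 3*1/6) = 2*(1 - 1/2) = 2*(1/2) = 1)
s(Q, d) = 1 + Q + d (s(Q, d) = (Q + d) + 1 = 1 + Q + d)
-88 + s(-6, -5)*(-27 + N) = -88 + (1 - 6 - 5)*(-27 + 6) = -88 - 10*(-21) = -88 + 210 = 122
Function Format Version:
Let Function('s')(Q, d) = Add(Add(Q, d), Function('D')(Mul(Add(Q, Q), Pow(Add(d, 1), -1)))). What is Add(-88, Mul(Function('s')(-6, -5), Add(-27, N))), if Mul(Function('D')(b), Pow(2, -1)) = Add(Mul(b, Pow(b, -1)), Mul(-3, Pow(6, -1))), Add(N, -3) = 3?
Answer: 122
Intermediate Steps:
N = 6 (N = Add(3, 3) = 6)
Function('D')(b) = 1 (Function('D')(b) = Mul(2, Add(Mul(b, Pow(b, -1)), Mul(-3, Pow(6, -1)))) = Mul(2, Add(1, Mul(-3, Rational(1, 6)))) = Mul(2, Add(1, Rational(-1, 2))) = Mul(2, Rational(1, 2)) = 1)
Function('s')(Q, d) = Add(1, Q, d) (Function('s')(Q, d) = Add(Add(Q, d), 1) = Add(1, Q, d))
Add(-88, Mul(Function('s')(-6, -5), Add(-27, N))) = Add(-88, Mul(Add(1, -6, -5), Add(-27, 6))) = Add(-88, Mul(-10, -21)) = Add(-88, 210) = 122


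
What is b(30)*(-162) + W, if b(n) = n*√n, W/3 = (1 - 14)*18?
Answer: -702 - 4860*√30 ≈ -27321.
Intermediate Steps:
W = -702 (W = 3*((1 - 14)*18) = 3*(-13*18) = 3*(-234) = -702)
b(n) = n^(3/2)
b(30)*(-162) + W = 30^(3/2)*(-162) - 702 = (30*√30)*(-162) - 702 = -4860*√30 - 702 = -702 - 4860*√30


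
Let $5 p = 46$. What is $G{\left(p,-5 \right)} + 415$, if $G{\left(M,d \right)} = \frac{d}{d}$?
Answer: $416$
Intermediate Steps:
$p = \frac{46}{5}$ ($p = \frac{1}{5} \cdot 46 = \frac{46}{5} \approx 9.2$)
$G{\left(M,d \right)} = 1$
$G{\left(p,-5 \right)} + 415 = 1 + 415 = 416$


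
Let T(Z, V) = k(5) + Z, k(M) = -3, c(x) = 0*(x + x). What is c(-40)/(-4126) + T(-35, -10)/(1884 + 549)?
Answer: -38/2433 ≈ -0.015619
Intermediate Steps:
c(x) = 0 (c(x) = 0*(2*x) = 0)
T(Z, V) = -3 + Z
c(-40)/(-4126) + T(-35, -10)/(1884 + 549) = 0/(-4126) + (-3 - 35)/(1884 + 549) = 0*(-1/4126) - 38/2433 = 0 - 38*1/2433 = 0 - 38/2433 = -38/2433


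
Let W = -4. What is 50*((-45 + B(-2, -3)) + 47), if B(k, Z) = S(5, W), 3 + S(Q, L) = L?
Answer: -250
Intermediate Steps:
S(Q, L) = -3 + L
B(k, Z) = -7 (B(k, Z) = -3 - 4 = -7)
50*((-45 + B(-2, -3)) + 47) = 50*((-45 - 7) + 47) = 50*(-52 + 47) = 50*(-5) = -250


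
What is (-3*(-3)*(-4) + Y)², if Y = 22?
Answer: 196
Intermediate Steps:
(-3*(-3)*(-4) + Y)² = (-3*(-3)*(-4) + 22)² = (9*(-4) + 22)² = (-36 + 22)² = (-14)² = 196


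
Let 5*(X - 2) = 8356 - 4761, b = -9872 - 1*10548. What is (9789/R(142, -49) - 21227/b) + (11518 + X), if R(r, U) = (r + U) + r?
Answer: 2357446761/191948 ≈ 12282.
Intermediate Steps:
R(r, U) = U + 2*r (R(r, U) = (U + r) + r = U + 2*r)
b = -20420 (b = -9872 - 10548 = -20420)
X = 721 (X = 2 + (8356 - 4761)/5 = 2 + (1/5)*3595 = 2 + 719 = 721)
(9789/R(142, -49) - 21227/b) + (11518 + X) = (9789/(-49 + 2*142) - 21227/(-20420)) + (11518 + 721) = (9789/(-49 + 284) - 21227*(-1/20420)) + 12239 = (9789/235 + 21227/20420) + 12239 = 8195189/191948 + 12239 = 2357446761/191948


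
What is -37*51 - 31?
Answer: -1918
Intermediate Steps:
-37*51 - 31 = -1887 - 31 = -1918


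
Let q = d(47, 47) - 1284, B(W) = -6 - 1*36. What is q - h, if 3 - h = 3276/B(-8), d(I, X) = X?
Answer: -1318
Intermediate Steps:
B(W) = -42 (B(W) = -6 - 36 = -42)
q = -1237 (q = 47 - 1284 = -1237)
h = 81 (h = 3 - 3276/(-42) = 3 - 3276*(-1)/42 = 3 - 1*(-78) = 3 + 78 = 81)
q - h = -1237 - 1*81 = -1237 - 81 = -1318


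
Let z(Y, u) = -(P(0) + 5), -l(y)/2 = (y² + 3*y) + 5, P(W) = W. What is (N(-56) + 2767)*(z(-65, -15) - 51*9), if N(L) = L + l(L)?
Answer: 1501040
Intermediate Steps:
l(y) = -10 - 6*y - 2*y² (l(y) = -2*((y² + 3*y) + 5) = -2*(5 + y² + 3*y) = -10 - 6*y - 2*y²)
z(Y, u) = -5 (z(Y, u) = -(0 + 5) = -1*5 = -5)
N(L) = -10 - 5*L - 2*L² (N(L) = L + (-10 - 6*L - 2*L²) = -10 - 5*L - 2*L²)
(N(-56) + 2767)*(z(-65, -15) - 51*9) = ((-10 - 5*(-56) - 2*(-56)²) + 2767)*(-5 - 51*9) = ((-10 + 280 - 2*3136) + 2767)*(-5 - 459) = ((-10 + 280 - 6272) + 2767)*(-464) = (-6002 + 2767)*(-464) = -3235*(-464) = 1501040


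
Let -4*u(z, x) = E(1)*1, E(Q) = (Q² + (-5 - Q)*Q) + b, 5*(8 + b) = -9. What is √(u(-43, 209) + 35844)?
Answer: √3584770/10 ≈ 189.33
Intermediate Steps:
b = -49/5 (b = -8 + (⅕)*(-9) = -8 - 9/5 = -49/5 ≈ -9.8000)
E(Q) = -49/5 + Q² + Q*(-5 - Q) (E(Q) = (Q² + (-5 - Q)*Q) - 49/5 = (Q² + Q*(-5 - Q)) - 49/5 = -49/5 + Q² + Q*(-5 - Q))
u(z, x) = 37/10 (u(z, x) = -(-49/5 - 5*1)/4 = -(-49/5 - 5)/4 = -(-37)/10 = -¼*(-74/5) = 37/10)
√(u(-43, 209) + 35844) = √(37/10 + 35844) = √(358477/10) = √3584770/10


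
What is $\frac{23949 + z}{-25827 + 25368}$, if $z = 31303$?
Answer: $- \frac{55252}{459} \approx -120.37$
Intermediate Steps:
$\frac{23949 + z}{-25827 + 25368} = \frac{23949 + 31303}{-25827 + 25368} = \frac{55252}{-459} = 55252 \left(- \frac{1}{459}\right) = - \frac{55252}{459}$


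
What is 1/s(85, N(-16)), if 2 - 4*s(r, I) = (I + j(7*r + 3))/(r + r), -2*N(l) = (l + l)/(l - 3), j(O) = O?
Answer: -6460/2443 ≈ -2.6443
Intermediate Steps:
N(l) = -l/(-3 + l) (N(l) = -(l + l)/(2*(l - 3)) = -2*l/(2*(-3 + l)) = -l/(-3 + l))
s(r, I) = ½ - (3 + I + 7*r)/(8*r) (s(r, I) = ½ - (I + (7*r + 3))/(4*(r + r)) = ½ - (I + (3 + 7*r))/(4*(2*r)) = ½ - (3 + I + 7*r)*1/(2*r)/4 = ½ - (3 + I + 7*r)/(8*r))
1/s(85, N(-16)) = 1/((⅛)*(-3 - (-1)*(-16)/(-3 - 16) - 3*85)/85) = 1/((⅛)*(1/85)*(-3 - (-1)*(-16)/(-19) - 255)) = 1/((⅛)*(1/85)*(-3 - (-1)*(-16)*(-1)/19 - 255)) = 1/((⅛)*(1/85)*(-3 - 1*(-16/19) - 255)) = 1/((⅛)*(1/85)*(-3 + 16/19 - 255)) = 1/((⅛)*(1/85)*(-4886/19)) = 1/(-2443/6460) = -6460/2443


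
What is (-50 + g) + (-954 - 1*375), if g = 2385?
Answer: 1006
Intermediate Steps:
(-50 + g) + (-954 - 1*375) = (-50 + 2385) + (-954 - 1*375) = 2335 + (-954 - 375) = 2335 - 1329 = 1006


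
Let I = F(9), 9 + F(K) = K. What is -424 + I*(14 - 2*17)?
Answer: -424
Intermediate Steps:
F(K) = -9 + K
I = 0 (I = -9 + 9 = 0)
-424 + I*(14 - 2*17) = -424 + 0*(14 - 2*17) = -424 + 0*(14 - 34) = -424 + 0*(-20) = -424 + 0 = -424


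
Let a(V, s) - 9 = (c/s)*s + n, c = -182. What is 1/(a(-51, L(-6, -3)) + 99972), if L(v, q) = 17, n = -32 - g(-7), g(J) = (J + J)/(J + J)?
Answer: 1/99766 ≈ 1.0023e-5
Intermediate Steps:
g(J) = 1 (g(J) = (2*J)/((2*J)) = (2*J)*(1/(2*J)) = 1)
n = -33 (n = -32 - 1*1 = -32 - 1 = -33)
a(V, s) = -206 (a(V, s) = 9 + ((-182/s)*s - 33) = 9 + (-182 - 33) = 9 - 215 = -206)
1/(a(-51, L(-6, -3)) + 99972) = 1/(-206 + 99972) = 1/99766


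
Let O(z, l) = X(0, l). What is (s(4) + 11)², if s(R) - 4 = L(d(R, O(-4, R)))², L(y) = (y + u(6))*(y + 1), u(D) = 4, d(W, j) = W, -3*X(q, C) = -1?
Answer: 2608225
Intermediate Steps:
X(q, C) = ⅓ (X(q, C) = -⅓*(-1) = ⅓)
O(z, l) = ⅓
L(y) = (1 + y)*(4 + y) (L(y) = (y + 4)*(y + 1) = (4 + y)*(1 + y) = (1 + y)*(4 + y))
s(R) = 4 + (4 + R² + 5*R)²
(s(4) + 11)² = ((4 + (4 + 4² + 5*4)²) + 11)² = ((4 + (4 + 16 + 20)²) + 11)² = ((4 + 40²) + 11)² = ((4 + 1600) + 11)² = (1604 + 11)² = 1615² = 2608225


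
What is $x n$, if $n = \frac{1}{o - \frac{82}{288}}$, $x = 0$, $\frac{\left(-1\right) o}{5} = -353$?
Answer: $0$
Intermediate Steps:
$o = 1765$ ($o = \left(-5\right) \left(-353\right) = 1765$)
$n = \frac{144}{254119}$ ($n = \frac{1}{1765 - \frac{82}{288}} = \frac{1}{1765 - \frac{41}{144}} = \frac{1}{\frac{254119}{144}} = \frac{144}{254119} \approx 0.00056666$)
$x n = 0 \cdot \frac{144}{254119} = 0$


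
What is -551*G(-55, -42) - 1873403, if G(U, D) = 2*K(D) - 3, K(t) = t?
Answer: -1825466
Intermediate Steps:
G(U, D) = -3 + 2*D (G(U, D) = 2*D - 3 = -3 + 2*D)
-551*G(-55, -42) - 1873403 = -551*(-3 + 2*(-42)) - 1873403 = -551*(-3 - 84) - 1873403 = -551*(-87) - 1873403 = 47937 - 1873403 = -1825466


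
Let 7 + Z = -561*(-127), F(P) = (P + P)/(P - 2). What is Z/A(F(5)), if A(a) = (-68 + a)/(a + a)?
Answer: -712400/97 ≈ -7344.3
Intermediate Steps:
F(P) = 2*P/(-2 + P) (F(P) = (2*P)/(-2 + P) = 2*P/(-2 + P))
A(a) = (-68 + a)/(2*a) (A(a) = (-68 + a)/((2*a)) = (-68 + a)*(1/(2*a)) = (-68 + a)/(2*a))
Z = 71240 (Z = -7 - 561*(-127) = -7 + 71247 = 71240)
Z/A(F(5)) = 71240/(((-68 + 2*5/(-2 + 5))/(2*((2*5/(-2 + 5)))))) = 71240/(((-68 + 2*5/3)/(2*((2*5/3))))) = 71240/(((-68 + 2*5*(⅓))/(2*((2*5*(⅓)))))) = 71240/(((-68 + 10/3)/(2*(10/3)))) = 71240/(((½)*(3/10)*(-194/3))) = 71240/(-97/10) = 71240*(-10/97) = -712400/97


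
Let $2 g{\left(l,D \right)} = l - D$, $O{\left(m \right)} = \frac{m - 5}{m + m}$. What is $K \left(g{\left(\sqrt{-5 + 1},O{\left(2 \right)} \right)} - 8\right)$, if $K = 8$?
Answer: $-61 + 8 i \approx -61.0 + 8.0 i$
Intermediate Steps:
$O{\left(m \right)} = \frac{-5 + m}{2 m}$
$g{\left(l,D \right)} = \frac{l}{2} - \frac{D}{2}$ ($g{\left(l,D \right)} = \frac{l - D}{2} = \frac{l}{2} - \frac{D}{2}$)
$K \left(g{\left(\sqrt{-5 + 1},O{\left(2 \right)} \right)} - 8\right) = 8 \left(\left(\frac{\sqrt{-5 + 1}}{2} - \frac{\frac{1}{2} \cdot \frac{1}{2} \left(-5 + 2\right)}{2}\right) - 8\right) = 8 \left(\left(\frac{\sqrt{-4}}{2} - \frac{\frac{1}{2} \cdot \frac{1}{2} \left(-3\right)}{2}\right) - 8\right) = 8 \left(\left(\frac{2 i}{2} - - \frac{3}{8}\right) - 8\right) = 8 \left(\left(i + \frac{3}{8}\right) - 8\right) = 8 \left(\left(\frac{3}{8} + i\right) - 8\right) = 8 \left(- \frac{61}{8} + i\right) = -61 + 8 i$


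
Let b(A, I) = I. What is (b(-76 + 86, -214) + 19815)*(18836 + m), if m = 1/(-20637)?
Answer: 7619271926131/20637 ≈ 3.6920e+8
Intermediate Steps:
m = -1/20637 ≈ -4.8457e-5
(b(-76 + 86, -214) + 19815)*(18836 + m) = (-214 + 19815)*(18836 - 1/20637) = 19601*(388718531/20637) = 7619271926131/20637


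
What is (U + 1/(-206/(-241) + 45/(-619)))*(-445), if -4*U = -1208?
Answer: -15745531565/116669 ≈ -1.3496e+5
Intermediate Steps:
U = 302 (U = -1/4*(-1208) = 302)
(U + 1/(-206/(-241) + 45/(-619)))*(-445) = (302 + 1/(-206/(-241) + 45/(-619)))*(-445) = (302 + 1/(-206*(-1/241) + 45*(-1/619)))*(-445) = (302 + 1/(206/241 - 45/619))*(-445) = (302 + 1/(116669/149179))*(-445) = (302 + 149179/116669)*(-445) = (35383217/116669)*(-445) = -15745531565/116669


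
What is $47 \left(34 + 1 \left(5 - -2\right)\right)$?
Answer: $1927$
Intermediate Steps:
$47 \left(34 + 1 \left(5 - -2\right)\right) = 47 \left(34 + 1 \left(5 + 2\right)\right) = 47 \left(34 + 1 \cdot 7\right) = 47 \left(34 + 7\right) = 47 \cdot 41 = 1927$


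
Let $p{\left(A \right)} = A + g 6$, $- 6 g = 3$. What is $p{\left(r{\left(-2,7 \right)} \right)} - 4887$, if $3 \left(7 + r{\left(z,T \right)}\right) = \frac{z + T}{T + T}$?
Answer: $- \frac{205669}{42} \approx -4896.9$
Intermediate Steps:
$g = - \frac{1}{2}$ ($g = \left(- \frac{1}{6}\right) 3 = - \frac{1}{2} \approx -0.5$)
$r{\left(z,T \right)} = -7 + \frac{T + z}{6 T}$ ($r{\left(z,T \right)} = -7 + \frac{\left(z + T\right) \frac{1}{T + T}}{3} = -7 + \frac{\left(T + z\right) \frac{1}{2 T}}{3} = -7 + \frac{\frac{1}{2} \frac{1}{T} \left(T + z\right)}{3} = -7 + \frac{T + z}{6 T}$)
$p{\left(A \right)} = -3 + A$ ($p{\left(A \right)} = A - 3 = -3 + A$)
$p{\left(r{\left(-2,7 \right)} \right)} - 4887 = \left(-3 + \frac{-2 - 287}{6 \cdot 7}\right) - 4887 = \left(-3 + \frac{1}{6} \cdot \frac{1}{7} \left(-2 - 287\right)\right) - 4887 = \left(-3 + \frac{1}{6} \cdot \frac{1}{7} \left(-289\right)\right) - 4887 = \left(-3 - \frac{289}{42}\right) - 4887 = - \frac{415}{42} - 4887 = - \frac{205669}{42}$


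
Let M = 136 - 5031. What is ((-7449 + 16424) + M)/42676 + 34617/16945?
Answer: 386612673/180786205 ≈ 2.1385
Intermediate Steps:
M = -4895
((-7449 + 16424) + M)/42676 + 34617/16945 = ((-7449 + 16424) - 4895)/42676 + 34617/16945 = (8975 - 4895)*(1/42676) + 34617*(1/16945) = 4080*(1/42676) + 34617/16945 = 1020/10669 + 34617/16945 = 386612673/180786205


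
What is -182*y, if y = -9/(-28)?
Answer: -117/2 ≈ -58.500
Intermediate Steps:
y = 9/28 (y = -9*(-1/28) = 9/28 ≈ 0.32143)
-182*y = -182*9/28 = -117/2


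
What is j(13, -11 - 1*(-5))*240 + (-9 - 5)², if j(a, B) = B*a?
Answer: -18524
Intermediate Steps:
j(13, -11 - 1*(-5))*240 + (-9 - 5)² = ((-11 - 1*(-5))*13)*240 + (-9 - 5)² = ((-11 + 5)*13)*240 + (-14)² = -6*13*240 + 196 = -78*240 + 196 = -18720 + 196 = -18524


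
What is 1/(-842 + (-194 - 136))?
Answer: -1/1172 ≈ -0.00085324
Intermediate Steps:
1/(-842 + (-194 - 136)) = 1/(-842 - 330) = 1/(-1172) = -1/1172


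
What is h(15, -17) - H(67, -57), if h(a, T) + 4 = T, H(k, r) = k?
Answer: -88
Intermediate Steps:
h(a, T) = -4 + T
h(15, -17) - H(67, -57) = (-4 - 17) - 1*67 = -21 - 67 = -88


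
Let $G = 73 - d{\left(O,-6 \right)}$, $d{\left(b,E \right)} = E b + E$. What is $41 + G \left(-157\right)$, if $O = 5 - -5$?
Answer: $-21782$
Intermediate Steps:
$O = 10$ ($O = 5 + 5 = 10$)
$d{\left(b,E \right)} = E + E b$
$G = 139$ ($G = 73 - - 6 \left(1 + 10\right) = 73 - \left(-6\right) 11 = 73 - -66 = 73 + 66 = 139$)
$41 + G \left(-157\right) = 41 + 139 \left(-157\right) = 41 - 21823 = -21782$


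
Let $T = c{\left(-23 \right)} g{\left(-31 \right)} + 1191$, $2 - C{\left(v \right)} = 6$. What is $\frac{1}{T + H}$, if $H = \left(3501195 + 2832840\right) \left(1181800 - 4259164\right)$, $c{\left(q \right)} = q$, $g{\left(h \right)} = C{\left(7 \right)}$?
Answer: $- \frac{1}{19492131282457} \approx -5.1303 \cdot 10^{-14}$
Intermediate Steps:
$C{\left(v \right)} = -4$ ($C{\left(v \right)} = 2 - 6 = -4$)
$g{\left(h \right)} = -4$
$T = 1283$ ($T = \left(-23\right) \left(-4\right) + 1191 = 92 + 1191 = 1283$)
$H = -19492131283740$ ($H = 6334035 \left(-3077364\right) = -19492131283740$)
$\frac{1}{T + H} = \frac{1}{1283 - 19492131283740} = \frac{1}{-19492131282457} = - \frac{1}{19492131282457}$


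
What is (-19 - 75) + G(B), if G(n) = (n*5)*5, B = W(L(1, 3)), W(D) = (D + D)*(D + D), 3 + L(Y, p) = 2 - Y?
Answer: 306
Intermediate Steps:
L(Y, p) = -1 - Y (L(Y, p) = -3 + (2 - Y) = -1 - Y)
W(D) = 4*D**2 (W(D) = (2*D)*(2*D) = 4*D**2)
B = 16 (B = 4*(-1 - 1*1)**2 = 4*(-1 - 1)**2 = 4*(-2)**2 = 4*4 = 16)
G(n) = 25*n (G(n) = (5*n)*5 = 25*n)
(-19 - 75) + G(B) = (-19 - 75) + 25*16 = -94 + 400 = 306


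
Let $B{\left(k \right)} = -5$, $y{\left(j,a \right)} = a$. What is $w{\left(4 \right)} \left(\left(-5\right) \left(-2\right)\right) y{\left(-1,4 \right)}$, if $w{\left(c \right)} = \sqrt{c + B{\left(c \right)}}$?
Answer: $40 i \approx 40.0 i$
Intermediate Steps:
$w{\left(c \right)} = \sqrt{-5 + c}$ ($w{\left(c \right)} = \sqrt{c - 5} = \sqrt{-5 + c}$)
$w{\left(4 \right)} \left(\left(-5\right) \left(-2\right)\right) y{\left(-1,4 \right)} = \sqrt{-5 + 4} \left(\left(-5\right) \left(-2\right)\right) 4 = \sqrt{-1} \cdot 10 \cdot 4 = i 10 \cdot 4 = 10 i 4 = 40 i$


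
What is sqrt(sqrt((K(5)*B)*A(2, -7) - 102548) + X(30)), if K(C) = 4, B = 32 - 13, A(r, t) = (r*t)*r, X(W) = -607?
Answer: sqrt(-607 + 2*I*sqrt(26169)) ≈ 6.3577 + 25.444*I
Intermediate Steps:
A(r, t) = t*r**2
B = 19
sqrt(sqrt((K(5)*B)*A(2, -7) - 102548) + X(30)) = sqrt(sqrt((4*19)*(-7*2**2) - 102548) - 607) = sqrt(sqrt(76*(-7*4) - 102548) - 607) = sqrt(sqrt(76*(-28) - 102548) - 607) = sqrt(sqrt(-2128 - 102548) - 607) = sqrt(sqrt(-104676) - 607) = sqrt(2*I*sqrt(26169) - 607) = sqrt(-607 + 2*I*sqrt(26169))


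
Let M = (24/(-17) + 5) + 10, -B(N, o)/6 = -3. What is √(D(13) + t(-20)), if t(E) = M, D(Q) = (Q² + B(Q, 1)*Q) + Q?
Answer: √124151/17 ≈ 20.727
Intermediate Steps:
B(N, o) = 18 (B(N, o) = -6*(-3) = 18)
D(Q) = Q² + 19*Q (D(Q) = (Q² + 18*Q) + Q = Q² + 19*Q)
M = 231/17 (M = (24*(-1/17) + 5) + 10 = (-24/17 + 5) + 10 = 61/17 + 10 = 231/17 ≈ 13.588)
t(E) = 231/17
√(D(13) + t(-20)) = √(13*(19 + 13) + 231/17) = √(13*32 + 231/17) = √(416 + 231/17) = √(7303/17) = √124151/17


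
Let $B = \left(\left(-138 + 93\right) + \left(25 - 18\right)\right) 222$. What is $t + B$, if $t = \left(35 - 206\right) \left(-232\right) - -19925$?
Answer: $51161$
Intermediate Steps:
$B = -8436$ ($B = \left(-45 + \left(25 - 18\right)\right) 222 = \left(-45 + 7\right) 222 = \left(-38\right) 222 = -8436$)
$t = 59597$ ($t = \left(-171\right) \left(-232\right) + 19925 = 39672 + 19925 = 59597$)
$t + B = 59597 - 8436 = 51161$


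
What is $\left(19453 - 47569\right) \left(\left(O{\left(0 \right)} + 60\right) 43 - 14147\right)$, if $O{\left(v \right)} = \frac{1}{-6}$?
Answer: $325419270$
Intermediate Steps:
$O{\left(v \right)} = - \frac{1}{6}$
$\left(19453 - 47569\right) \left(\left(O{\left(0 \right)} + 60\right) 43 - 14147\right) = \left(19453 - 47569\right) \left(\left(- \frac{1}{6} + 60\right) 43 - 14147\right) = - 28116 \left(\frac{359}{6} \cdot 43 - 14147\right) = - 28116 \left(\frac{15437}{6} - 14147\right) = \left(-28116\right) \left(- \frac{69445}{6}\right) = 325419270$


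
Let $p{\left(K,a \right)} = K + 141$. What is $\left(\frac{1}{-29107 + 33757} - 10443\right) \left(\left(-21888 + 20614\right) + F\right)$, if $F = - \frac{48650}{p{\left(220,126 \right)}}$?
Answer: $\frac{12347920951618}{839325} \approx 1.4712 \cdot 10^{7}$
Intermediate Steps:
$p{\left(K,a \right)} = 141 + K$
$F = - \frac{48650}{361}$ ($F = - \frac{48650}{141 + 220} = - \frac{48650}{361} \approx -134.76$)
$\left(\frac{1}{-29107 + 33757} - 10443\right) \left(\left(-21888 + 20614\right) + F\right) = \left(\frac{1}{-29107 + 33757} - 10443\right) \left(\left(-21888 + 20614\right) - \frac{48650}{361}\right) = \left(\frac{1}{4650} - 10443\right) \left(-1274 - \frac{48650}{361}\right) = \left(\frac{1}{4650} - 10443\right) \left(- \frac{508564}{361}\right) = \left(- \frac{48559949}{4650}\right) \left(- \frac{508564}{361}\right) = \frac{12347920951618}{839325}$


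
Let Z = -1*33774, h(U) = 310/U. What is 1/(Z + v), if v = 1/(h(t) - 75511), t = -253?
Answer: -19104593/645238524235 ≈ -2.9609e-5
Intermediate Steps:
v = -253/19104593 (v = 1/(310/(-253) - 75511) = 1/(310*(-1/253) - 75511) = 1/(-310/253 - 75511) = 1/(-19104593/253) = -253/19104593 ≈ -1.3243e-5)
Z = -33774
1/(Z + v) = 1/(-33774 - 253/19104593) = 1/(-645238524235/19104593) = -19104593/645238524235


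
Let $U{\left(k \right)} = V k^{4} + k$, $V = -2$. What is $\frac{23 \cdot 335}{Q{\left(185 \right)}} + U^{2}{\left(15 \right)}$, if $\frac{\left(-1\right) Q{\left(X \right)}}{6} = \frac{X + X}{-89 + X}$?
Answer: $\frac{379195420997}{37} \approx 1.0249 \cdot 10^{10}$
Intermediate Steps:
$Q{\left(X \right)} = - \frac{12 X}{-89 + X}$ ($Q{\left(X \right)} = - 6 \frac{X + X}{-89 + X} = - 6 \frac{2 X}{-89 + X} = - \frac{12 X}{-89 + X}$)
$U{\left(k \right)} = k - 2 k^{4}$ ($U{\left(k \right)} = - 2 k^{4} + k = k - 2 k^{4}$)
$\frac{23 \cdot 335}{Q{\left(185 \right)}} + U^{2}{\left(15 \right)} = \frac{23 \cdot 335}{\left(-12\right) 185 \frac{1}{-89 + 185}} + \left(15 - 2 \cdot 15^{4}\right)^{2} = \frac{7705}{\left(-12\right) 185 \cdot \frac{1}{96}} + \left(15 - 101250\right)^{2} = \frac{7705}{- \frac{185}{8}} + \left(-101235\right)^{2} = 7705 \left(- \frac{8}{185}\right) + 10248525225 = - \frac{12328}{37} + 10248525225 = \frac{379195420997}{37}$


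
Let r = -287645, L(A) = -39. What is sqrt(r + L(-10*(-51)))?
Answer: 2*I*sqrt(71921) ≈ 536.36*I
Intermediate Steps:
sqrt(r + L(-10*(-51))) = sqrt(-287645 - 39) = sqrt(-287684) = 2*I*sqrt(71921)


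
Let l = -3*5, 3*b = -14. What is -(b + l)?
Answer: 59/3 ≈ 19.667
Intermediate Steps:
b = -14/3 (b = (⅓)*(-14) = -14/3 ≈ -4.6667)
l = -15
-(b + l) = -(-14/3 - 15) = -1*(-59/3) = 59/3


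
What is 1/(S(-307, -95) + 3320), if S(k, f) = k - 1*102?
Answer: 1/2911 ≈ 0.00034352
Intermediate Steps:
S(k, f) = -102 + k (S(k, f) = k - 102 = -102 + k)
1/(S(-307, -95) + 3320) = 1/((-102 - 307) + 3320) = 1/(-409 + 3320) = 1/2911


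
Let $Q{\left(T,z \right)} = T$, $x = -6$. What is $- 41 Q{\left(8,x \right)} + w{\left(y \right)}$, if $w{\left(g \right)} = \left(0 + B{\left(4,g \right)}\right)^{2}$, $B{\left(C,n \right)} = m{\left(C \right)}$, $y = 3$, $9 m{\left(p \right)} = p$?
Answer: $- \frac{26552}{81} \approx -327.8$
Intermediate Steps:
$m{\left(p \right)} = \frac{p}{9}$
$B{\left(C,n \right)} = \frac{C}{9}$
$w{\left(g \right)} = \frac{16}{81}$ ($w{\left(g \right)} = \left(0 + \frac{1}{9} \cdot 4\right)^{2} = \left(0 + \frac{4}{9}\right)^{2} = \left(\frac{4}{9}\right)^{2} = \frac{16}{81}$)
$- 41 Q{\left(8,x \right)} + w{\left(y \right)} = \left(-41\right) 8 + \frac{16}{81} = -328 + \frac{16}{81} = - \frac{26552}{81}$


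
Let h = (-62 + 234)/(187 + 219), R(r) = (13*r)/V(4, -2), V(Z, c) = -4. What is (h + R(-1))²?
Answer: 8898289/659344 ≈ 13.496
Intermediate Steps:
R(r) = -13*r/4 (R(r) = (13*r)/(-4) = (13*r)*(-¼) = -13*r/4)
h = 86/203 (h = 172/406 = 172*(1/406) = 86/203 ≈ 0.42365)
(h + R(-1))² = (86/203 - 13/4*(-1))² = (86/203 + 13/4)² = (2983/812)² = 8898289/659344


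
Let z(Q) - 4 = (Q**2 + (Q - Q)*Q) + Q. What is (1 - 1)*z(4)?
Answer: 0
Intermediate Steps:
z(Q) = 4 + Q + Q**2 (z(Q) = 4 + ((Q**2 + (Q - Q)*Q) + Q) = 4 + ((Q**2 + 0*Q) + Q) = 4 + ((Q**2 + 0) + Q) = 4 + (Q**2 + Q) = 4 + (Q + Q**2) = 4 + Q + Q**2)
(1 - 1)*z(4) = (1 - 1)*(4 + 4 + 4**2) = 0*(4 + 4 + 16) = 0*24 = 0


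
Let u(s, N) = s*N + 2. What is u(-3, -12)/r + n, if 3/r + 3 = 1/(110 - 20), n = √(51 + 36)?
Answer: -5111/135 + √87 ≈ -28.532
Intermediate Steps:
u(s, N) = 2 + N*s (u(s, N) = N*s + 2 = 2 + N*s)
n = √87 ≈ 9.3274
r = -270/269 (r = 3/(-3 + 1/(110 - 20)) = 3/(-3 + 1/90) = 3/(-269/90) = 3*(-90/269) = -270/269 ≈ -1.0037)
u(-3, -12)/r + n = (2 - 12*(-3))/(-270/269) + √87 = (2 + 36)*(-269/270) + √87 = 38*(-269/270) + √87 = -5111/135 + √87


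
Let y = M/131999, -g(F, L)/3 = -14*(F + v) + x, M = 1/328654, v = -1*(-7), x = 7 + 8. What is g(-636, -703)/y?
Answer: -1148017848693198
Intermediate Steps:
x = 15
v = 7
M = 1/328654 ≈ 3.0427e-6
g(F, L) = 249 + 42*F (g(F, L) = -3*(-14*(F + 7) + 15) = -3*(-14*(7 + F) + 15) = -3*((-98 - 14*F) + 15) = -3*(-83 - 14*F) = 249 + 42*F)
y = 1/43381999346 (y = (1/328654)/131999 = (1/328654)*(1/131999) = 1/43381999346 ≈ 2.3051e-11)
g(-636, -703)/y = (249 + 42*(-636))/(1/43381999346) = (249 - 26712)*43381999346 = -26463*43381999346 = -1148017848693198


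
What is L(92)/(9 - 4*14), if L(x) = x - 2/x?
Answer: -4231/2162 ≈ -1.9570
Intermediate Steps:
L(92)/(9 - 4*14) = (92 - 2/92)/(9 - 4*14) = (92 - 2*1/92)/(9 - 56) = (92 - 1/46)/(-47) = (4231/46)*(-1/47) = -4231/2162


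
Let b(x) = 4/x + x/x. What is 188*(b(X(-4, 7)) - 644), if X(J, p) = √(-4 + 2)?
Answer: -120884 - 376*I*√2 ≈ -1.2088e+5 - 531.74*I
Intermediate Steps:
X(J, p) = I*√2 (X(J, p) = √(-2) = I*√2)
b(x) = 1 + 4/x (b(x) = 4/x + 1 = 1 + 4/x)
188*(b(X(-4, 7)) - 644) = 188*((4 + I*√2)/((I*√2)) - 644) = 188*((-I*√2/2)*(4 + I*√2) - 644) = 188*(-I*√2*(4 + I*√2)/2 - 644) = 188*(-644 - I*√2*(4 + I*√2)/2) = -121072 - 94*I*√2*(4 + I*√2)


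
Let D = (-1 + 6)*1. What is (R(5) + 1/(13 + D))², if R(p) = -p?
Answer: 7921/324 ≈ 24.448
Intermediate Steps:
D = 5 (D = 5*1 = 5)
(R(5) + 1/(13 + D))² = (-1*5 + 1/(13 + 5))² = (-5 + 1/18)² = (-89/18)² = 7921/324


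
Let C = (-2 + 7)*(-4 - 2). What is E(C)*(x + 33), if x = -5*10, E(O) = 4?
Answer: -68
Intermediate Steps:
C = -30 (C = 5*(-6) = -30)
x = -50
E(C)*(x + 33) = 4*(-50 + 33) = 4*(-17) = -68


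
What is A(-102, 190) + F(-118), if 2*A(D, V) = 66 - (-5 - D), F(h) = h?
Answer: -267/2 ≈ -133.50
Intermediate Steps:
A(D, V) = 71/2 + D/2 (A(D, V) = (66 - (-5 - D))/2 = (66 + (5 + D))/2 = (71 + D)/2 = 71/2 + D/2)
A(-102, 190) + F(-118) = (71/2 + (½)*(-102)) - 118 = (71/2 - 51) - 118 = -31/2 - 118 = -267/2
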